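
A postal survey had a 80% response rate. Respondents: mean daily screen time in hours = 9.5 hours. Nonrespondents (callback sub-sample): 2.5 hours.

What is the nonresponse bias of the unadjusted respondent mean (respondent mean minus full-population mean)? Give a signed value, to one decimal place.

+1.4

Nonresponse fraction = 1 − 0.8 = 0.2.
Bias = (nonresponse fraction) × (respondent mean − nonrespondent mean)
     = 0.2 × (9.5 − 2.5) = 0.2 × 7 = 1.4.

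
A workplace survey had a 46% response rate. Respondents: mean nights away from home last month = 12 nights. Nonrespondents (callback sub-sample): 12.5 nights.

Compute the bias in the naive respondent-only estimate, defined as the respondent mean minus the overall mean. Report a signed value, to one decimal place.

-0.3

Nonresponse fraction = 1 − 0.46 = 0.54.
Bias = (nonresponse fraction) × (respondent mean − nonrespondent mean)
     = 0.54 × (12 − 12.5) = 0.54 × -0.5 = -0.27.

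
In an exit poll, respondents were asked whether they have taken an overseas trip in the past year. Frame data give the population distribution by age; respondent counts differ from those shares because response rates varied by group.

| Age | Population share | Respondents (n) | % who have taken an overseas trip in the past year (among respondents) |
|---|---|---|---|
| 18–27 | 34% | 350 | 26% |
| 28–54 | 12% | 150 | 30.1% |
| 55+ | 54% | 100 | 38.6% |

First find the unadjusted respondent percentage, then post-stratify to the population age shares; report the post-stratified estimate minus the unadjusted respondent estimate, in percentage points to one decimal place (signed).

Naive respondent-only estimate (weights = respondent counts):
  (350/600)×26 + (150/600)×30.1 + (100/600)×38.6 = 29.125%
Reweighting by population age shares:
  0.34×26 + 0.12×30.1 + 0.54×38.6 = 33.296%
Difference = 33.296 − 29.125 = 4.171 pp.

+4.2 percentage points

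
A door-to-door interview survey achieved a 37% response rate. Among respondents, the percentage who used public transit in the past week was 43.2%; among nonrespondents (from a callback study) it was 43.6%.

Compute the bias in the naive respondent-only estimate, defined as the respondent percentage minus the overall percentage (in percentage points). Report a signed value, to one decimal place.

Nonresponse fraction = 1 − 0.37 = 0.63.
Bias = (nonresponse fraction) × (respondent percentage − nonrespondent percentage)
     = 0.63 × (43.2 − 43.6) = 0.63 × -0.4 = -0.252.

-0.3 percentage points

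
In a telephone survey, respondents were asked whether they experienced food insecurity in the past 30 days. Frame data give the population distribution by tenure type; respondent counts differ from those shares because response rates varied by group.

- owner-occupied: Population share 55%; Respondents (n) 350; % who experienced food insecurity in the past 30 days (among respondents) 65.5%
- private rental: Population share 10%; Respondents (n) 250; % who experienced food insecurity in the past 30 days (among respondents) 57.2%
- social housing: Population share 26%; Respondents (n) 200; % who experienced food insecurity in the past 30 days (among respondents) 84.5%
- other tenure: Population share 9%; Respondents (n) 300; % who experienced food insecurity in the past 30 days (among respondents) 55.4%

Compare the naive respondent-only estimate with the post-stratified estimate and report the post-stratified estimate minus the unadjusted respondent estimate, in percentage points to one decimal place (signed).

Naive respondent-only estimate (weights = respondent counts):
  (350/1100)×65.5 + (250/1100)×57.2 + (200/1100)×84.5 + (300/1100)×55.4 = 64.3136%
Reweighting by population tenure type shares:
  0.55×65.5 + 0.1×57.2 + 0.26×84.5 + 0.09×55.4 = 68.701%
Difference = 68.701 − 64.3136 = 4.3874 pp.

+4.4 percentage points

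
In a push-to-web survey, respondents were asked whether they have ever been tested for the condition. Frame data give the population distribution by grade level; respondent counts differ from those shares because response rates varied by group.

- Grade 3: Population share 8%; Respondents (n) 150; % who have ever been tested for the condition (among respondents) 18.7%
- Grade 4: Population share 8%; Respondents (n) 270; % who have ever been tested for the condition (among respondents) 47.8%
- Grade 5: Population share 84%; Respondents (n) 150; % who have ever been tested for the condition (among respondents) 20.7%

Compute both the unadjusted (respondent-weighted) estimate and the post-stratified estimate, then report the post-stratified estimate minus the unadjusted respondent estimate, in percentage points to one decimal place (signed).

Unadjusted (pooled respondent) estimate weights by respondent counts:
  (150/570)×18.7 + (270/570)×47.8 + (150/570)×20.7 = 33.0105%
Reweighting by population grade level shares:
  0.08×18.7 + 0.08×47.8 + 0.84×20.7 = 22.708%
Difference = 22.708 − 33.0105 = -10.3025 pp.

-10.3 percentage points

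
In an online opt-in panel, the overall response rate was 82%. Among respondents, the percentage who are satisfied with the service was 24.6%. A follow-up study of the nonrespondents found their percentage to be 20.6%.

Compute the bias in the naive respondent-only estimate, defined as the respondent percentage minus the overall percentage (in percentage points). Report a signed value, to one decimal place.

Nonresponse fraction = 1 − 0.82 = 0.18.
Bias = (nonresponse fraction) × (respondent percentage − nonrespondent percentage)
     = 0.18 × (24.6 − 20.6) = 0.18 × 4 = 0.72.

+0.7 percentage points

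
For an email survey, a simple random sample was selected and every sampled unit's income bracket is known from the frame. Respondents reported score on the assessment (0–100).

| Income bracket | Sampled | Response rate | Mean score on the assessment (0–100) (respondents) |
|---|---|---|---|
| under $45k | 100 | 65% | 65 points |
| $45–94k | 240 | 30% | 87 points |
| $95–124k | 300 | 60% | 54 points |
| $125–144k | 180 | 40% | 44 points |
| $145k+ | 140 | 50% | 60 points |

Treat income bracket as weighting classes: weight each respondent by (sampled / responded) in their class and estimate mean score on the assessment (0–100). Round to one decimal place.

Each respondent's weight = sampled/responded in their class; summing within a class gives n_sampled, so:
  under $45k: 100 × 65 = 6500
  $45–94k: 240 × 87 = 20,880
  $95–124k: 300 × 54 = 16,200
  $125–144k: 180 × 44 = 7920
  $145k+: 140 × 60 = 8400
Adjusted estimate = 59,900 / 960 = 62.3958 → 62.4.

62.4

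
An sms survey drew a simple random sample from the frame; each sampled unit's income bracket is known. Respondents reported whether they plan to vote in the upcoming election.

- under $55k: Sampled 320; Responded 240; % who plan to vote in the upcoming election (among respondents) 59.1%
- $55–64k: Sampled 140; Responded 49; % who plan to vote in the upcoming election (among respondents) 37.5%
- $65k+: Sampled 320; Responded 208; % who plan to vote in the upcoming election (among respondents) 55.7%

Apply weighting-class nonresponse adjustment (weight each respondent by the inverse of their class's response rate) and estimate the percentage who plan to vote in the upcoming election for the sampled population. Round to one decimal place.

53.8%

Class response rates: under $55k 240/320 = 75%, $55–64k 49/140 = 35%, $65k+ 208/320 = 65%.
Inverse-response-rate weighting restores each class to its sampled count, so class totals weight by n_sampled:
  under $55k: 320 × 59.1 = 18,912
  $55–64k: 140 × 37.5 = 5250
  $65k+: 320 × 55.7 = 17,824
Adjusted estimate = 41,986 / 780 = 53.8282 → 53.8%.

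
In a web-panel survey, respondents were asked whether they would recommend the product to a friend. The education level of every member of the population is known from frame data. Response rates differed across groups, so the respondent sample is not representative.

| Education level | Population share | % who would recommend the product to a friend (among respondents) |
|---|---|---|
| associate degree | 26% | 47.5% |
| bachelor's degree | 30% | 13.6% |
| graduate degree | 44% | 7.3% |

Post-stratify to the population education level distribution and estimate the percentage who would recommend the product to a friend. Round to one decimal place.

19.6%

Weight each group's respondent value by its population share:
  associate degree: 0.26 × 47.5 = 12.35
  bachelor's degree: 0.3 × 13.6 = 4.08
  graduate degree: 0.44 × 7.3 = 3.212
Post-stratified estimate = 19.642 → 19.6%.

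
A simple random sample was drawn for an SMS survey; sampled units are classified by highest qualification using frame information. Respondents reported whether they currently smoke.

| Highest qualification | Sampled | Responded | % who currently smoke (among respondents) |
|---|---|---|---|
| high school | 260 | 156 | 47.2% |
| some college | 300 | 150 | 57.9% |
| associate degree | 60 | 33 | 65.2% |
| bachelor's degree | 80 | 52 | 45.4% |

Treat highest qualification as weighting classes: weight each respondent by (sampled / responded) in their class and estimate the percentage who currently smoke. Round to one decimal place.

53.1%

Response rates by class: high school 156/260 = 60%, some college 150/300 = 50%, associate degree 33/60 = 55%, bachelor's degree 52/80 = 65%.
Inverse-response-rate weighting restores each class to its sampled count, so class totals weight by n_sampled:
  high school: 260 × 47.2 = 12,272
  some college: 300 × 57.9 = 17,370
  associate degree: 60 × 65.2 = 3912
  bachelor's degree: 80 × 45.4 = 3632
Adjusted estimate = 37,186 / 700 = 53.1229 → 53.1%.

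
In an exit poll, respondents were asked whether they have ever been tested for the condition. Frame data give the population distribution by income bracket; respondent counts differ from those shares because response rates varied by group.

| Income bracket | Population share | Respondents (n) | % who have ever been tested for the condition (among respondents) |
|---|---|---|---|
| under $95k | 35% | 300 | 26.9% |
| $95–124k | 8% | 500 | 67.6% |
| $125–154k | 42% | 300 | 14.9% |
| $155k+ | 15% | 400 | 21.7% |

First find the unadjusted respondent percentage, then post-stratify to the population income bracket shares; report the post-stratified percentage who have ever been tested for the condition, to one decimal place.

Unadjusted (pooled respondent) estimate weights by respondent counts:
  (300/1500)×26.9 + (500/1500)×67.6 + (300/1500)×14.9 + (400/1500)×21.7 = 36.68%
Post-stratifying to population shares instead:
  0.35×26.9 + 0.08×67.6 + 0.42×14.9 + 0.15×21.7 = 24.336%

24.3%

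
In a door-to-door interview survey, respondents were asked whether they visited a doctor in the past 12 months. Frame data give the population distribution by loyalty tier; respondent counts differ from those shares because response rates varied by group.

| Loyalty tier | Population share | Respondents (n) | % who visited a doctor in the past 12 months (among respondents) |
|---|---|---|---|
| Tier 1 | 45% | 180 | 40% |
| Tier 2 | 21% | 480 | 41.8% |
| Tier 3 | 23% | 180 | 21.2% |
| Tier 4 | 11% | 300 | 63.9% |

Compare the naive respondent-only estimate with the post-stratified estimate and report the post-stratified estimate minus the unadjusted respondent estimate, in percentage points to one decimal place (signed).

-5.4 percentage points

Naive respondent-only estimate (weights = respondent counts):
  (180/1140)×40 + (480/1140)×41.8 + (180/1140)×21.2 + (300/1140)×63.9 = 44.0789%
Post-stratifying to population shares instead:
  0.45×40 + 0.21×41.8 + 0.23×21.2 + 0.11×63.9 = 38.683%
Difference = 38.683 − 44.0789 = -5.3959 pp.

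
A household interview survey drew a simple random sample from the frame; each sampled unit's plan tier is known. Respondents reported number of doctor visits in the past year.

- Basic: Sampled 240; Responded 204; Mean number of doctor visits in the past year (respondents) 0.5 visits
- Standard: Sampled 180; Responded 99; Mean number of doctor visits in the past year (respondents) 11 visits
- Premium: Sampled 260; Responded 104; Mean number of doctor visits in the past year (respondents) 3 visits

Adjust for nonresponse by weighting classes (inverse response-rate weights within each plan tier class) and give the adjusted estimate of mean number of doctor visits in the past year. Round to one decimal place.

4.2

Response rates by class: Basic 204/240 = 85%, Standard 99/180 = 55%, Premium 104/260 = 40%.
Weighting each respondent by the inverse class response rate inflates each class back to its sampled size, so the class weight is n_sampled:
  Basic: 240 × 0.5 = 120
  Standard: 180 × 11 = 1980
  Premium: 260 × 3 = 780
Adjusted estimate = 2880 / 680 = 4.23529 → 4.2.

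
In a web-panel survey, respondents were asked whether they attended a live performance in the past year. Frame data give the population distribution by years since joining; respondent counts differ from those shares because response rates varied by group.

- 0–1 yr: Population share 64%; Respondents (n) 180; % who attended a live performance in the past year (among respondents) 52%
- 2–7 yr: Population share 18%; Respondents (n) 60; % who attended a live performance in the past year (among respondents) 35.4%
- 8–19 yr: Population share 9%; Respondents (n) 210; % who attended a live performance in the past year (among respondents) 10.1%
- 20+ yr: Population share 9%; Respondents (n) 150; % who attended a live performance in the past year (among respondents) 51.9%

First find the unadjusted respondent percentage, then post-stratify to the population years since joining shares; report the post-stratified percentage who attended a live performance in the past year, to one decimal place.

45.2%

Without adjustment, the pooled respondent share is:
  (180/600)×52 + (60/600)×35.4 + (210/600)×10.1 + (150/600)×51.9 = 35.65%
Post-stratified estimate weights by population shares:
  0.64×52 + 0.18×35.4 + 0.09×10.1 + 0.09×51.9 = 45.232%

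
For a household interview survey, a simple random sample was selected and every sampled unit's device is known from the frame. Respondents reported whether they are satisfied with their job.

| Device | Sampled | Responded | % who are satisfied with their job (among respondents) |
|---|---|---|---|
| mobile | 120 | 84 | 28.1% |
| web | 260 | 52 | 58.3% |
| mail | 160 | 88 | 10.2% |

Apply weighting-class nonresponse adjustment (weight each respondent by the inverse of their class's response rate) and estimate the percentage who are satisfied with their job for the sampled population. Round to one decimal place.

Response rates by class: mobile 84/120 = 70%, web 52/260 = 20%, mail 88/160 = 55%.
Inverse-response-rate weighting restores each class to its sampled count, so class totals weight by n_sampled:
  mobile: 120 × 28.1 = 3372
  web: 260 × 58.3 = 15,158
  mail: 160 × 10.2 = 1632
Adjusted estimate = 20,162 / 540 = 37.337 → 37.3%.

37.3%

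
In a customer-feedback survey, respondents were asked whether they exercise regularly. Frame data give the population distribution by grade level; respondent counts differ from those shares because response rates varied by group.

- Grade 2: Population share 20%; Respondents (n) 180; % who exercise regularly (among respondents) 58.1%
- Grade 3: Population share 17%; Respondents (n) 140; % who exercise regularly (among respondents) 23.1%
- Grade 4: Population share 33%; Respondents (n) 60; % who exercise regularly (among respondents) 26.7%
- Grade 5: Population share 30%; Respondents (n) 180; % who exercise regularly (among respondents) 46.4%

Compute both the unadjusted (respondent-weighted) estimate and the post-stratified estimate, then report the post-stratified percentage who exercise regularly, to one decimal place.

Naive respondent-only estimate (weights = respondent counts):
  (180/560)×58.1 + (140/560)×23.1 + (60/560)×26.7 + (180/560)×46.4 = 42.225%
Reweighting by population grade level shares:
  0.2×58.1 + 0.17×23.1 + 0.33×26.7 + 0.3×46.4 = 38.278%

38.3%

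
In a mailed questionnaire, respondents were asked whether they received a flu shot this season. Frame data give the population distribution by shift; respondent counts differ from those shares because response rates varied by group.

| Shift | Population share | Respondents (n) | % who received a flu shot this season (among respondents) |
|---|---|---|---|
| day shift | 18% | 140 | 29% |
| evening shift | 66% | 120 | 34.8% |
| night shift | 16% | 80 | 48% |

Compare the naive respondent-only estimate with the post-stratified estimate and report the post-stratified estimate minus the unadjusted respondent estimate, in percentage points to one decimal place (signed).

Unadjusted (pooled respondent) estimate weights by respondent counts:
  (140/340)×29 + (120/340)×34.8 + (80/340)×48 = 35.5176%
Reweighting by population shift shares:
  0.18×29 + 0.66×34.8 + 0.16×48 = 35.868%
Difference = 35.868 − 35.5176 = 0.3504 pp.

+0.4 percentage points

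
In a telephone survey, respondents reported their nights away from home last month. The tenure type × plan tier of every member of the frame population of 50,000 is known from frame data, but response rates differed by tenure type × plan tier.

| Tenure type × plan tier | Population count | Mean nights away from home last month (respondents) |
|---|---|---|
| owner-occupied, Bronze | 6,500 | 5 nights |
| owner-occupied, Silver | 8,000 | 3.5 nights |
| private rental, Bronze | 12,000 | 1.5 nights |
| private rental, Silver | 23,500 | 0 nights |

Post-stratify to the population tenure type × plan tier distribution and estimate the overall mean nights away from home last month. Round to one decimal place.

1.6

Each cell contributes population-share × respondent value:
  owner-occupied, Bronze: (6,500/50,000) × 5 = 0.65
  owner-occupied, Silver: (8,000/50,000) × 3.5 = 0.56
  private rental, Bronze: (12,000/50,000) × 1.5 = 0.36
  private rental, Silver: (23,500/50,000) × 0 = 0
Post-stratified estimate = 1.57 → 1.6.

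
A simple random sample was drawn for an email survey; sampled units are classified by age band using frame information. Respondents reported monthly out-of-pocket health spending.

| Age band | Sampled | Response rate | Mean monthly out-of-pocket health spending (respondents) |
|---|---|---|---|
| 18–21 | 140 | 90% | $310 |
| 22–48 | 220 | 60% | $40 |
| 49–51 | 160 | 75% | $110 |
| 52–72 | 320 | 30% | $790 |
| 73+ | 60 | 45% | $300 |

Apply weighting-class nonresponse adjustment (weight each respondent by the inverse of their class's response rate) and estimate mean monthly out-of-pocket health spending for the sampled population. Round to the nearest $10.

With weight = n_sampled/n_responded per class, the weighted class total is n_sampled:
  18–21: 140 × 310 = 43,400
  22–48: 220 × 40 = 8800
  49–51: 160 × 110 = 17,600
  52–72: 320 × 790 = 252,800
  73+: 60 × 300 = 18,000
Adjusted estimate = 340,600 / 900 = 378.444 → $380.

$380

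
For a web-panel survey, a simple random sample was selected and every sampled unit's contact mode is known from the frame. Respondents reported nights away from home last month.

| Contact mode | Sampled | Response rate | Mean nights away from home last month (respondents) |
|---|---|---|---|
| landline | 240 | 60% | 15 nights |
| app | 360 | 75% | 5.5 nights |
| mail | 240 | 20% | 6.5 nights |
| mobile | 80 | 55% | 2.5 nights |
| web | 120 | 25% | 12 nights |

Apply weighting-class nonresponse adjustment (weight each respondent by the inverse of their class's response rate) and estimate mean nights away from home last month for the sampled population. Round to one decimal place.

With weight = n_sampled/n_responded per class, the weighted class total is n_sampled:
  landline: 240 × 15 = 3600
  app: 360 × 5.5 = 1980
  mail: 240 × 6.5 = 1560
  mobile: 80 × 2.5 = 200
  web: 120 × 12 = 1440
Adjusted estimate = 8780 / 1,040 = 8.44231 → 8.4.

8.4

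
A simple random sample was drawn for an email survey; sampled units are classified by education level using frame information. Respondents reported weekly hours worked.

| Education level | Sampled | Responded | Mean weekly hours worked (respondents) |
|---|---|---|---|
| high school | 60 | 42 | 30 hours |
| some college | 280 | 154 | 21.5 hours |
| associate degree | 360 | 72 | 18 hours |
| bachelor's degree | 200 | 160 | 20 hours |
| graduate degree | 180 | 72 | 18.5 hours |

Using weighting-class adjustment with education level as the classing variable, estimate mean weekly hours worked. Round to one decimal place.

Response rates by class: high school 42/60 = 70%, some college 154/280 = 55%, associate degree 72/360 = 20%, bachelor's degree 160/200 = 80%, graduate degree 72/180 = 40%.
With weight = n_sampled/n_responded per class, the weighted class total is n_sampled:
  high school: 60 × 30 = 1800
  some college: 280 × 21.5 = 6020
  associate degree: 360 × 18 = 6480
  bachelor's degree: 200 × 20 = 4000
  graduate degree: 180 × 18.5 = 3330
Adjusted estimate = 21,630 / 1,080 = 20.0278 → 20.0.

20.0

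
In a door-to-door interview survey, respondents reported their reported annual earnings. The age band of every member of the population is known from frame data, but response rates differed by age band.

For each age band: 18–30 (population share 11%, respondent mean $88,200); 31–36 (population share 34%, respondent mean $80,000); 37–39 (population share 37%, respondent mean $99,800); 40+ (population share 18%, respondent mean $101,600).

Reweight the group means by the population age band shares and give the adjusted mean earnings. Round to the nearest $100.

$92,100

Post-stratification weights by population share, not respondent share:
  18–30: 0.11 × 88,200 = 9702
  31–36: 0.34 × 80,000 = 27,200
  37–39: 0.37 × 99,800 = 36,926
  40+: 0.18 × 101,600 = 18,288
Post-stratified estimate = 92,116 → $92,100.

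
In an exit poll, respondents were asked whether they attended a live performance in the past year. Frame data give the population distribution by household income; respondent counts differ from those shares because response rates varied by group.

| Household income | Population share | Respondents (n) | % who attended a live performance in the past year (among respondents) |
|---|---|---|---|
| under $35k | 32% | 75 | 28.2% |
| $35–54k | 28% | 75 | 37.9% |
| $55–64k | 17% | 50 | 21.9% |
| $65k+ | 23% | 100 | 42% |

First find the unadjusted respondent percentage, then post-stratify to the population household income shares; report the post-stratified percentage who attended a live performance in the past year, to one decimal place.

Naive respondent-only estimate (weights = respondent counts):
  (75/300)×28.2 + (75/300)×37.9 + (50/300)×21.9 + (100/300)×42 = 34.175%
Post-stratifying to population shares instead:
  0.32×28.2 + 0.28×37.9 + 0.17×21.9 + 0.23×42 = 33.019%

33.0%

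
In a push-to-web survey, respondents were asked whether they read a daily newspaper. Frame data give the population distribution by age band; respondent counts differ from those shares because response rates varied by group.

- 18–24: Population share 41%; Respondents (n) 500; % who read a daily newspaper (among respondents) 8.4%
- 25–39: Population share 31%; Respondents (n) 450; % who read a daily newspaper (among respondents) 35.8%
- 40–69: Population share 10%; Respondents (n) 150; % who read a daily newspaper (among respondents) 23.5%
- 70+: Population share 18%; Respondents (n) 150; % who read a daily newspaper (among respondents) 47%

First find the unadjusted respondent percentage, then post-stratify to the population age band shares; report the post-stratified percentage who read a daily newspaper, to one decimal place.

25.4%

Naive respondent-only estimate (weights = respondent counts):
  (500/1250)×8.4 + (450/1250)×35.8 + (150/1250)×23.5 + (150/1250)×47 = 24.708%
Post-stratified estimate weights by population shares:
  0.41×8.4 + 0.31×35.8 + 0.1×23.5 + 0.18×47 = 25.352%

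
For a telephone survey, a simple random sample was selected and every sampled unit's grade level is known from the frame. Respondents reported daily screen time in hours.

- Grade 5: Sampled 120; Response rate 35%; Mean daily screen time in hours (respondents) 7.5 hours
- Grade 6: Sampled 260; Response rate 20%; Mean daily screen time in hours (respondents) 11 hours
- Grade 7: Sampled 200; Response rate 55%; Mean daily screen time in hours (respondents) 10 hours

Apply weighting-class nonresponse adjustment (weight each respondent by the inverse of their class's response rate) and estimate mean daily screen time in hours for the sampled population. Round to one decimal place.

Inverse-response-rate weighting restores each class to its sampled count, so class totals weight by n_sampled:
  Grade 5: 120 × 7.5 = 900
  Grade 6: 260 × 11 = 2860
  Grade 7: 200 × 10 = 2000
Adjusted estimate = 5760 / 580 = 9.93103 → 9.9.

9.9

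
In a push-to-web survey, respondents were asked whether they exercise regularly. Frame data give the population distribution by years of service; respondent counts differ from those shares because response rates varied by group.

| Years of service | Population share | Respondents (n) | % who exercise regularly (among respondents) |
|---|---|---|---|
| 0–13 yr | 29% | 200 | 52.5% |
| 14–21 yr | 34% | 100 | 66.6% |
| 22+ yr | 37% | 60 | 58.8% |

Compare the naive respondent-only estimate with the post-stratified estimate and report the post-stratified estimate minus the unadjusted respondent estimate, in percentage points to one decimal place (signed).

+2.2 percentage points

Naive respondent-only estimate (weights = respondent counts):
  (200/360)×52.5 + (100/360)×66.6 + (60/360)×58.8 = 57.4667%
Post-stratifying to population shares instead:
  0.29×52.5 + 0.34×66.6 + 0.37×58.8 = 59.625%
Difference = 59.625 − 57.4667 = 2.1583 pp.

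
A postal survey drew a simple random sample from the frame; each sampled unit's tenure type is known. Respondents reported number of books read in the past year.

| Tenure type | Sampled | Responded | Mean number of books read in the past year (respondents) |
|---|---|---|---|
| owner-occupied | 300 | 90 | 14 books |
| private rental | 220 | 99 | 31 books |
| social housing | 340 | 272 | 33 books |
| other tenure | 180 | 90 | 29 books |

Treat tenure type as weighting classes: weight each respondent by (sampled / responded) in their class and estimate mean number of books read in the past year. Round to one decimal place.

26.4

Response rates by class: owner-occupied 90/300 = 30%, private rental 99/220 = 45%, social housing 272/340 = 80%, other tenure 90/180 = 50%.
With weight = n_sampled/n_responded per class, the weighted class total is n_sampled:
  owner-occupied: 300 × 14 = 4200
  private rental: 220 × 31 = 6820
  social housing: 340 × 33 = 11,220
  other tenure: 180 × 29 = 5220
Adjusted estimate = 27,460 / 1,040 = 26.4038 → 26.4.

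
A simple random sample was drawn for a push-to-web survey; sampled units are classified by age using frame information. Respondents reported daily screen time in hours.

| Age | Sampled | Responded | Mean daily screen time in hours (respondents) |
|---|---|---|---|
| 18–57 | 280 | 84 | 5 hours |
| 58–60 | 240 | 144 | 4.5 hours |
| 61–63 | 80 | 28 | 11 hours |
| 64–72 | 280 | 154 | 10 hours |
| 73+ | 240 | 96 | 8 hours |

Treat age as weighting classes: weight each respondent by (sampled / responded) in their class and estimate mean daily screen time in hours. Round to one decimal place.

7.2

Response rates by class: 18–57 84/280 = 30%, 58–60 144/240 = 60%, 61–63 28/80 = 35%, 64–72 154/280 = 55%, 73+ 96/240 = 40%.
With weight = n_sampled/n_responded per class, the weighted class total is n_sampled:
  18–57: 280 × 5 = 1400
  58–60: 240 × 4.5 = 1080
  61–63: 80 × 11 = 880
  64–72: 280 × 10 = 2800
  73+: 240 × 8 = 1920
Adjusted estimate = 8080 / 1,120 = 7.21429 → 7.2.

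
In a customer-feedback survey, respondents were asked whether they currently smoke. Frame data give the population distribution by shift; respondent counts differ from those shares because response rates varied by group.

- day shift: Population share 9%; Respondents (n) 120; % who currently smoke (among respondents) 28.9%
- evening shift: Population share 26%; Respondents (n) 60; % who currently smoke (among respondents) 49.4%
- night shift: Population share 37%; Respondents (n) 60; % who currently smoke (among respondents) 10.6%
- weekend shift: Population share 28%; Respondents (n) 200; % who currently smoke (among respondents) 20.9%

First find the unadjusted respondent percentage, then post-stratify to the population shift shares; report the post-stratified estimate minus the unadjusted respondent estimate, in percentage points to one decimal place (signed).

-0.3 percentage points

Unadjusted (pooled respondent) estimate weights by respondent counts:
  (120/440)×28.9 + (60/440)×49.4 + (60/440)×10.6 + (200/440)×20.9 = 25.5636%
Reweighting by population shift shares:
  0.09×28.9 + 0.26×49.4 + 0.37×10.6 + 0.28×20.9 = 25.219%
Difference = 25.219 − 25.5636 = -0.3446 pp.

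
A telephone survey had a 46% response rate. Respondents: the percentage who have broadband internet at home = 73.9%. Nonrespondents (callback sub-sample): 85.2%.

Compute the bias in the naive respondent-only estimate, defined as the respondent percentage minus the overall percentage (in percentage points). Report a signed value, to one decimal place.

-6.1 percentage points

Nonresponse fraction = 1 − 0.46 = 0.54.
Bias = (nonresponse fraction) × (respondent percentage − nonrespondent percentage)
     = 0.54 × (73.9 − 85.2) = 0.54 × -11.3 = -6.102.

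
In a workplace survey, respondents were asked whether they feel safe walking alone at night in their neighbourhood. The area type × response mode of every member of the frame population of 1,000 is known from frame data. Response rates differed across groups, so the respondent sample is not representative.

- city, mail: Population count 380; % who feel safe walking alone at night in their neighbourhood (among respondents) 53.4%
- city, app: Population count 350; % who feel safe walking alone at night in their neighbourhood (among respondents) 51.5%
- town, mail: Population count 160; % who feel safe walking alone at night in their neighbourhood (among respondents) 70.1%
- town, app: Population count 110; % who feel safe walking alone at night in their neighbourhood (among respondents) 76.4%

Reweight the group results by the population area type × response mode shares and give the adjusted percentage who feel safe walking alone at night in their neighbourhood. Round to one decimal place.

57.9%

Reweight to the known area type × response mode distribution:
  city, mail: (380/1,000) × 53.4 = 20.292
  city, app: (350/1,000) × 51.5 = 18.025
  town, mail: (160/1,000) × 70.1 = 11.216
  town, app: (110/1,000) × 76.4 = 8.404
Post-stratified estimate = 57.937 → 57.9%.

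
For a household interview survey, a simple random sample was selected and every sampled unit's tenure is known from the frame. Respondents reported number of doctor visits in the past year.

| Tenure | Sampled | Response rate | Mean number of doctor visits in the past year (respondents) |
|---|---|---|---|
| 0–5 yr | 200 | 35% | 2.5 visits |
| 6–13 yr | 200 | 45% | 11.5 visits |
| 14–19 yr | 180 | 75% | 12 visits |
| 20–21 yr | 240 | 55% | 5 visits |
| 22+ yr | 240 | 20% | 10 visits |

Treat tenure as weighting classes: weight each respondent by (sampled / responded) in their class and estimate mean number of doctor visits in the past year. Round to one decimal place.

Weighting each respondent by the inverse class response rate inflates each class back to its sampled size, so the class weight is n_sampled:
  0–5 yr: 200 × 2.5 = 500
  6–13 yr: 200 × 11.5 = 2300
  14–19 yr: 180 × 12 = 2160
  20–21 yr: 240 × 5 = 1200
  22+ yr: 240 × 10 = 2400
Adjusted estimate = 8560 / 1,060 = 8.07547 → 8.1.

8.1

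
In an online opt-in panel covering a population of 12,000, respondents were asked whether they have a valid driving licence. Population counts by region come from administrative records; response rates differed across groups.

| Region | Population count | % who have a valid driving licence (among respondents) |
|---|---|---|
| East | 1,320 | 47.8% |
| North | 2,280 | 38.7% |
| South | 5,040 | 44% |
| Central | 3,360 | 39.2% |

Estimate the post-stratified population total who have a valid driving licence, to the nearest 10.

Each cell contributes its population count × the respondent rate:
  East: 1,320 × 47.8% = 630.96
  North: 2,280 × 38.7% = 882.36
  South: 5,040 × 44% = 2217.6
  Central: 3,360 × 39.2% = 1317.12
Estimated total = 5048.04 → 5,050.

5,050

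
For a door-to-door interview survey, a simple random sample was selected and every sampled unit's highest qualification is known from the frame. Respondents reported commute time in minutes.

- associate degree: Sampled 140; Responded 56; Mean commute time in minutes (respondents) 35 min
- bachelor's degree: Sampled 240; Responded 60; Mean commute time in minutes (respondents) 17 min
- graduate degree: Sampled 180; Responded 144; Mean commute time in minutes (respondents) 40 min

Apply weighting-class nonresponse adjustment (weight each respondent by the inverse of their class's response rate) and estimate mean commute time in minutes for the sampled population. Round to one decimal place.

28.9

Class response rates: associate degree 56/140 = 40%, bachelor's degree 60/240 = 25%, graduate degree 144/180 = 80%.
Weighting each respondent by the inverse class response rate inflates each class back to its sampled size, so the class weight is n_sampled:
  associate degree: 140 × 35 = 4900
  bachelor's degree: 240 × 17 = 4080
  graduate degree: 180 × 40 = 7200
Adjusted estimate = 16,180 / 560 = 28.8929 → 28.9.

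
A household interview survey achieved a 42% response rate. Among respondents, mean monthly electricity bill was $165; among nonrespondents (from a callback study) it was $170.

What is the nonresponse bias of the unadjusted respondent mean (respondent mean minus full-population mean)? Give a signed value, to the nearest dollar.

-$3

Nonresponse fraction = 1 − 0.42 = 0.58.
Bias = (nonresponse fraction) × (respondent mean − nonrespondent mean)
     = 0.58 × (165 − 170) = 0.58 × -5 = -2.9.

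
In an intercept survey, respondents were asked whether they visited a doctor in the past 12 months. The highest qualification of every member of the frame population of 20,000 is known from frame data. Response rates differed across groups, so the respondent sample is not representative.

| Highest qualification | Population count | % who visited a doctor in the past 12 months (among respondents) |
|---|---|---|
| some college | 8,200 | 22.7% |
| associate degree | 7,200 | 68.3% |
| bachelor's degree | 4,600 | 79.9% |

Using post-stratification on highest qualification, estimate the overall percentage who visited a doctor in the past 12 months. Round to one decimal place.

52.3%

Weight each group's respondent value by its population share:
  some college: (8,200/20,000) × 22.7 = 9.307
  associate degree: (7,200/20,000) × 68.3 = 24.588
  bachelor's degree: (4,600/20,000) × 79.9 = 18.377
Post-stratified estimate = 52.272 → 52.3%.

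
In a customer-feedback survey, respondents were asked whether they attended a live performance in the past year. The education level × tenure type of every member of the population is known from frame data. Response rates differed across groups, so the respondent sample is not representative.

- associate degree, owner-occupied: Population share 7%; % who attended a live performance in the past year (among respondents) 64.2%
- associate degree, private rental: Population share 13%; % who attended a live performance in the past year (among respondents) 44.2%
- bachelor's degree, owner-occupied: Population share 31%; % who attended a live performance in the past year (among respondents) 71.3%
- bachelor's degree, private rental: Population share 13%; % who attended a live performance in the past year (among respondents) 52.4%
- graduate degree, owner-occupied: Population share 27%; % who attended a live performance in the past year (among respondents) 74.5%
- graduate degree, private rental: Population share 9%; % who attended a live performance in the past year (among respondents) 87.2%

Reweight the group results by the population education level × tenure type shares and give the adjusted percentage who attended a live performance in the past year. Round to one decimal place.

Reweight to the known education level × tenure type distribution:
  associate degree, owner-occupied: 0.07 × 64.2 = 4.494
  associate degree, private rental: 0.13 × 44.2 = 5.746
  bachelor's degree, owner-occupied: 0.31 × 71.3 = 22.103
  bachelor's degree, private rental: 0.13 × 52.4 = 6.812
  graduate degree, owner-occupied: 0.27 × 74.5 = 20.115
  graduate degree, private rental: 0.09 × 87.2 = 7.848
Post-stratified estimate = 67.118 → 67.1%.

67.1%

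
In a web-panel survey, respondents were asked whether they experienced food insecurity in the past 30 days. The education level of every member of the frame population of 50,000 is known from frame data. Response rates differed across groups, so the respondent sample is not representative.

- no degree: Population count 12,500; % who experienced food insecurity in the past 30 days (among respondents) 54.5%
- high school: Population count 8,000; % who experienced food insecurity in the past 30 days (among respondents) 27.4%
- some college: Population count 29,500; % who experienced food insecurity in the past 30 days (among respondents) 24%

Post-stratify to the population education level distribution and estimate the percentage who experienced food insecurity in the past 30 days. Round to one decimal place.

Post-stratification weights by population share, not respondent share:
  no degree: (12,500/50,000) × 54.5 = 13.625
  high school: (8,000/50,000) × 27.4 = 4.384
  some college: (29,500/50,000) × 24 = 14.16
Post-stratified estimate = 32.169 → 32.2%.

32.2%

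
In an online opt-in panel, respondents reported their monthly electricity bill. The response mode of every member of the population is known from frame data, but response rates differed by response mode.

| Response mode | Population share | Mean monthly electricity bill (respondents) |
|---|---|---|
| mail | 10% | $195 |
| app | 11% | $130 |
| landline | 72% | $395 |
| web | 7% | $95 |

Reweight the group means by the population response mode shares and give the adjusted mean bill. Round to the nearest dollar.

$325

Reweight to the known response mode distribution:
  mail: 0.1 × 195 = 19.5
  app: 0.11 × 130 = 14.3
  landline: 0.72 × 395 = 284.4
  web: 0.07 × 95 = 6.65
Post-stratified estimate = 324.85 → $325.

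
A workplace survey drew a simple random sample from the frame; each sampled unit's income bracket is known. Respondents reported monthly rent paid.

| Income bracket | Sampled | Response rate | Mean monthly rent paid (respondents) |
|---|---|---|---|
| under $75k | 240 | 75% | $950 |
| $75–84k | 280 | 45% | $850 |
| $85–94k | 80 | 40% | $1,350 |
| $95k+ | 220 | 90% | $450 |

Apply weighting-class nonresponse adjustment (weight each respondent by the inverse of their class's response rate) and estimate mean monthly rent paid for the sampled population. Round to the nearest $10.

$820

Each respondent's weight = sampled/responded in their class; summing within a class gives n_sampled, so:
  under $75k: 240 × 950 = 228,000
  $75–84k: 280 × 850 = 238,000
  $85–94k: 80 × 1350 = 108,000
  $95k+: 220 × 450 = 99,000
Adjusted estimate = 673,000 / 820 = 820.732 → $820.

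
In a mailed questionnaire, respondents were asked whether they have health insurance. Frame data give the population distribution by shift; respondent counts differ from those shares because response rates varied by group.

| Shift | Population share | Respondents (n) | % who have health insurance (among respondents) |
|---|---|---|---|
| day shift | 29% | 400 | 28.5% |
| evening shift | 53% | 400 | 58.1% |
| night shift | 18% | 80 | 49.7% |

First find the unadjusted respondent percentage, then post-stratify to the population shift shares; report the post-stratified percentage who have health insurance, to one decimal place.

Without adjustment, the pooled respondent share is:
  (400/880)×28.5 + (400/880)×58.1 + (80/880)×49.7 = 43.8818%
Post-stratifying to population shares instead:
  0.29×28.5 + 0.53×58.1 + 0.18×49.7 = 48.004%

48.0%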